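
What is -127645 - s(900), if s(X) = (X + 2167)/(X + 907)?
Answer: -230657582/1807 ≈ -1.2765e+5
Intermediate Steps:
s(X) = (2167 + X)/(907 + X)
-127645 - s(900) = -127645 - (2167 + 900)/(907 + 900) = -127645 - 3067/1807 = -230657582/1807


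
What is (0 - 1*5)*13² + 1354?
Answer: 509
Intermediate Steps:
(0 - 1*5)*13² + 1354 = (0 - 5)*169 + 1354 = -5*169 + 1354 = -845 + 1354 = 509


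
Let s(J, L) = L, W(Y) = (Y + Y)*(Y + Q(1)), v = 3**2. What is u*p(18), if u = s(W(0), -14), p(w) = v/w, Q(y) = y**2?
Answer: -7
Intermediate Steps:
v = 9
p(w) = 9/w
W(Y) = 2*Y*(1 + Y) (W(Y) = (Y + Y)*(Y + 1**2) = (2*Y)*(Y + 1) = (2*Y)*(1 + Y) = 2*Y*(1 + Y))
u = -14
u*p(18) = -126/18 = -14*1/2 = -7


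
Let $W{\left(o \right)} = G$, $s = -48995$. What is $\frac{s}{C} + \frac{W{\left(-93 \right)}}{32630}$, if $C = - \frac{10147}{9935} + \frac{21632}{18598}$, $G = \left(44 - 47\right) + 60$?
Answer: $- \frac{147697434859919851}{427453228410} \approx -3.4553 \cdot 10^{5}$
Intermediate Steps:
$G = 57$ ($G = -3 + 60 = 57$)
$C = \frac{13100007}{92385565}$ ($C = \left(-10147\right) \frac{1}{9935} + 21632 \cdot \frac{1}{18598} = - \frac{10147}{9935} + \frac{10816}{9299} = \frac{13100007}{92385565} \approx 0.1418$)
$W{\left(o \right)} = 57$
$\frac{s}{C} + \frac{W{\left(-93 \right)}}{32630} = - \frac{48995}{\frac{13100007}{92385565}} + \frac{57}{32630} = \left(-48995\right) \frac{92385565}{13100007} + 57 \cdot \frac{1}{32630} = - \frac{4526430757175}{13100007} + \frac{57}{32630} = - \frac{147697434859919851}{427453228410}$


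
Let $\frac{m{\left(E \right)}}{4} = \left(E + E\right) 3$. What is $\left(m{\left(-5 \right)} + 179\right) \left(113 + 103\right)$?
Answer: $12744$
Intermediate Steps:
$m{\left(E \right)} = 24 E$ ($m{\left(E \right)} = 4 \left(E + E\right) 3 = 4 \cdot 2 E 3 = 4 \cdot 6 E = 24 E$)
$\left(m{\left(-5 \right)} + 179\right) \left(113 + 103\right) = \left(24 \left(-5\right) + 179\right) \left(113 + 103\right) = \left(-120 + 179\right) 216 = 59 \cdot 216 = 12744$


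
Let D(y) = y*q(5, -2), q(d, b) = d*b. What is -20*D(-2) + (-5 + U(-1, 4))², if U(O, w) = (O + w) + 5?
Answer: -391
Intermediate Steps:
q(d, b) = b*d
U(O, w) = 5 + O + w
D(y) = -10*y (D(y) = y*(-2*5) = y*(-10) = -10*y)
-20*D(-2) + (-5 + U(-1, 4))² = -(-200)*(-2) + (-5 + (5 - 1 + 4))² = -20*20 + (-5 + 8)² = -400 + 3² = -400 + 9 = -391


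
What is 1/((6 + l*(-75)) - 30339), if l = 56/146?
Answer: -73/2216409 ≈ -3.2936e-5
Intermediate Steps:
l = 28/73 (l = 56*(1/146) = 28/73 ≈ 0.38356)
1/((6 + l*(-75)) - 30339) = 1/((6 + (28/73)*(-75)) - 30339) = 1/((6 - 2100/73) - 30339) = 1/(-1662/73 - 30339) = 1/(-2216409/73) = -73/2216409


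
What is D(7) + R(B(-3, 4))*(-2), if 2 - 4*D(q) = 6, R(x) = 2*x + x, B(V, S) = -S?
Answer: 23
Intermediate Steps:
R(x) = 3*x
D(q) = -1 (D(q) = ½ - ¼*6 = ½ - 3/2 = -1)
D(7) + R(B(-3, 4))*(-2) = -1 + (3*(-1*4))*(-2) = -1 + (3*(-4))*(-2) = -1 - 12*(-2) = -1 + 24 = 23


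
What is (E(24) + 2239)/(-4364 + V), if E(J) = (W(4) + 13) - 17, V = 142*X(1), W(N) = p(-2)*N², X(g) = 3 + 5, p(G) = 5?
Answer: -2315/3228 ≈ -0.71716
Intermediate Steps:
X(g) = 8
W(N) = 5*N²
V = 1136 (V = 142*8 = 1136)
E(J) = 76 (E(J) = (5*4² + 13) - 17 = (5*16 + 13) - 17 = (80 + 13) - 17 = 93 - 17 = 76)
(E(24) + 2239)/(-4364 + V) = (76 + 2239)/(-4364 + 1136) = 2315/(-3228) = 2315*(-1/3228) = -2315/3228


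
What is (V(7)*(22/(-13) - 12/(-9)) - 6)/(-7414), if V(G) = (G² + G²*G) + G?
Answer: 970/48191 ≈ 0.020128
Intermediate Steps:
V(G) = G + G² + G³ (V(G) = (G² + G³) + G = G + G² + G³)
(V(7)*(22/(-13) - 12/(-9)) - 6)/(-7414) = ((7*(1 + 7 + 7²))*(22/(-13) - 12/(-9)) - 6)/(-7414) = ((7*(1 + 7 + 49))*(22*(-1/13) - 12*(-⅑)) - 6)*(-1/7414) = ((7*57)*(-22/13 + 4/3) - 6)*(-1/7414) = (399*(-14/39) - 6)*(-1/7414) = (-1862/13 - 6)*(-1/7414) = -1940/13*(-1/7414) = 970/48191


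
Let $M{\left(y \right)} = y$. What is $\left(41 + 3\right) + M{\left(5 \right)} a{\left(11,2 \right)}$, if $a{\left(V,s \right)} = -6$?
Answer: $14$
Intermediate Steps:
$\left(41 + 3\right) + M{\left(5 \right)} a{\left(11,2 \right)} = \left(41 + 3\right) + 5 \left(-6\right) = 44 - 30 = 14$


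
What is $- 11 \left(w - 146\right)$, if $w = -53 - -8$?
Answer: $2101$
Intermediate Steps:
$w = -45$ ($w = -53 + 8 = -45$)
$- 11 \left(w - 146\right) = - 11 \left(-45 - 146\right) = \left(-11\right) \left(-191\right) = 2101$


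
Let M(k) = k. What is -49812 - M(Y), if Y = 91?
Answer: -49903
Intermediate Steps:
-49812 - M(Y) = -49812 - 1*91 = -49812 - 91 = -49903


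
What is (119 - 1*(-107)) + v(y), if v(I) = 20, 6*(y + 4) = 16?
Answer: 246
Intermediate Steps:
y = -4/3 (y = -4 + (⅙)*16 = -4 + 8/3 = -4/3 ≈ -1.3333)
(119 - 1*(-107)) + v(y) = (119 - 1*(-107)) + 20 = (119 + 107) + 20 = 226 + 20 = 246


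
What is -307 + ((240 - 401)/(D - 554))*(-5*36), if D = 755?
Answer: -10909/67 ≈ -162.82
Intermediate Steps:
-307 + ((240 - 401)/(D - 554))*(-5*36) = -307 + ((240 - 401)/(755 - 554))*(-5*36) = -307 - 161/201*(-180) = -307 + 9660/67 = -10909/67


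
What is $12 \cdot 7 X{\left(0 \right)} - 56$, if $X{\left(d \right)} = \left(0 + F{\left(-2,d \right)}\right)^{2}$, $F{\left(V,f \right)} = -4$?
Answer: $1288$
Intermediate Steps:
$X{\left(d \right)} = 16$ ($X{\left(d \right)} = \left(0 - 4\right)^{2} = \left(-4\right)^{2} = 16$)
$12 \cdot 7 X{\left(0 \right)} - 56 = 12 \cdot 7 \cdot 16 - 56 = 84 \cdot 16 - 56 = 1344 - 56 = 1288$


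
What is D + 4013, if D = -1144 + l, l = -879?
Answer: 1990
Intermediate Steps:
D = -2023 (D = -1144 - 879 = -2023)
D + 4013 = -2023 + 4013 = 1990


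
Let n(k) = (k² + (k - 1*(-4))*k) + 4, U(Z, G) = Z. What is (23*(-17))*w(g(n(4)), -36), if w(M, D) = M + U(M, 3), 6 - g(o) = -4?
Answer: -7820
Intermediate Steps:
n(k) = 4 + k² + k*(4 + k) (n(k) = (k² + (k + 4)*k) + 4 = (k² + (4 + k)*k) + 4 = (k² + k*(4 + k)) + 4 = 4 + k² + k*(4 + k))
g(o) = 10 (g(o) = 6 - 1*(-4) = 6 + 4 = 10)
w(M, D) = 2*M (w(M, D) = M + M = 2*M)
(23*(-17))*w(g(n(4)), -36) = (23*(-17))*(2*10) = -391*20 = -7820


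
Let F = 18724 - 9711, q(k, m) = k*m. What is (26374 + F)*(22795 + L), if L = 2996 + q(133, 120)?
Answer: 1477442637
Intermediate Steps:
L = 18956 (L = 2996 + 133*120 = 2996 + 15960 = 18956)
F = 9013
(26374 + F)*(22795 + L) = (26374 + 9013)*(22795 + 18956) = 35387*41751 = 1477442637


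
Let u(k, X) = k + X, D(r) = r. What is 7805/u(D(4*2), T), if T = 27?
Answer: 223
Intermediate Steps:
u(k, X) = X + k
7805/u(D(4*2), T) = 7805/(27 + 4*2) = 7805/(27 + 8) = 7805/35 = 7805*(1/35) = 223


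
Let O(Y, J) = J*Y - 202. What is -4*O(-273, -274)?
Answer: -298400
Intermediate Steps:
O(Y, J) = -202 + J*Y
-4*O(-273, -274) = -4*(-202 - 274*(-273)) = -4*(-202 + 74802) = -4*74600 = -298400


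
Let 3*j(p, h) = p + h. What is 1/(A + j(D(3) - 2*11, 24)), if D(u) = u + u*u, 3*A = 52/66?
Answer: 99/488 ≈ 0.20287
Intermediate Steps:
A = 26/99 (A = (52/66)/3 = (52*(1/66))/3 = (⅓)*(26/33) = 26/99 ≈ 0.26263)
D(u) = u + u²
j(p, h) = h/3 + p/3 (j(p, h) = (p + h)/3 = (h + p)/3 = h/3 + p/3)
1/(A + j(D(3) - 2*11, 24)) = 1/(26/99 + ((⅓)*24 + (3*(1 + 3) - 2*11)/3)) = 1/(26/99 + (8 + (3*4 - 22)/3)) = 1/(26/99 + (8 + (12 - 22)/3)) = 1/(26/99 + (8 + (⅓)*(-10))) = 1/(26/99 + (8 - 10/3)) = 1/(26/99 + 14/3) = 1/(488/99) = 99/488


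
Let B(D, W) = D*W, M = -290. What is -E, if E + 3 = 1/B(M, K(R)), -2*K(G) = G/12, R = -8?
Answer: 873/290 ≈ 3.0103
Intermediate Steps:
K(G) = -G/24 (K(G) = -G/(2*12) = -G/24)
E = -873/290 (E = -3 + 1/(-(-145)*(-8)/12) = -3 + 1/(-290*⅓) = -3 + 1/(-290/3) = -3 - 3/290 = -873/290 ≈ -3.0103)
-E = -1*(-873/290) = 873/290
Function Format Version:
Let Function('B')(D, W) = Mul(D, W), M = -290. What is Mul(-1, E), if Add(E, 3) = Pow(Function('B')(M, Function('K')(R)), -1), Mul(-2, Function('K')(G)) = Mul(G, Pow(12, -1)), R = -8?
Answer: Rational(873, 290) ≈ 3.0103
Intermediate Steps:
Function('K')(G) = Mul(Rational(-1, 24), G) (Function('K')(G) = Mul(Rational(-1, 2), Mul(G, Pow(12, -1))) = Mul(Rational(-1, 2), Mul(G, Rational(1, 12))) = Mul(Rational(-1, 2), Mul(Rational(1, 12), G)) = Mul(Rational(-1, 24), G))
E = Rational(-873, 290) (E = Add(-3, Pow(Mul(-290, Mul(Rational(-1, 24), -8)), -1)) = Add(-3, Pow(Mul(-290, Rational(1, 3)), -1)) = Add(-3, Pow(Rational(-290, 3), -1)) = Add(-3, Rational(-3, 290)) = Rational(-873, 290) ≈ -3.0103)
Mul(-1, E) = Mul(-1, Rational(-873, 290)) = Rational(873, 290)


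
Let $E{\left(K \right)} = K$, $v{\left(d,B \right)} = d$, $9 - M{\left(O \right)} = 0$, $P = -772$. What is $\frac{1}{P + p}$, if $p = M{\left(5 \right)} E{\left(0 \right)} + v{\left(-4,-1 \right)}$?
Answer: $- \frac{1}{776} \approx -0.0012887$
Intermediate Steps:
$M{\left(O \right)} = 9$ ($M{\left(O \right)} = 9 - 0 = 9 + 0 = 9$)
$p = -4$ ($p = 9 \cdot 0 - 4 = 0 - 4 = -4$)
$\frac{1}{P + p} = \frac{1}{-772 - 4} = \frac{1}{-776} = - \frac{1}{776}$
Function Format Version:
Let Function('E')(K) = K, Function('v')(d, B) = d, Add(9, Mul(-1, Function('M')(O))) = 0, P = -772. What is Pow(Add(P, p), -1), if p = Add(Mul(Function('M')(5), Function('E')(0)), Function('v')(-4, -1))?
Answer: Rational(-1, 776) ≈ -0.0012887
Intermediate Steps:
Function('M')(O) = 9 (Function('M')(O) = Add(9, Mul(-1, 0)) = Add(9, 0) = 9)
p = -4 (p = Add(Mul(9, 0), -4) = Add(0, -4) = -4)
Pow(Add(P, p), -1) = Pow(Add(-772, -4), -1) = Pow(-776, -1) = Rational(-1, 776)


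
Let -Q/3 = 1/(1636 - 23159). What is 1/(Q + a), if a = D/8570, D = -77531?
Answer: -184452110/1668674003 ≈ -0.11054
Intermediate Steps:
Q = 3/21523 (Q = -3/(1636 - 23159) = -3/(-21523) = -3*(-1/21523) = 3/21523 ≈ 0.00013939)
a = -77531/8570 ≈ -9.0468
1/(Q + a) = 1/(3/21523 - 77531/8570) = 1/(-1668674003/184452110) = -184452110/1668674003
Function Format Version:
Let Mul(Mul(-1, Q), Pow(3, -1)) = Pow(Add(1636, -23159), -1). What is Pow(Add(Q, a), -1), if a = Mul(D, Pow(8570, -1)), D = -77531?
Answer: Rational(-184452110, 1668674003) ≈ -0.11054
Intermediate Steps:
Q = Rational(3, 21523) (Q = Mul(-3, Pow(Add(1636, -23159), -1)) = Mul(-3, Pow(-21523, -1)) = Mul(-3, Rational(-1, 21523)) = Rational(3, 21523) ≈ 0.00013939)
a = Rational(-77531, 8570) (a = Mul(-77531, Pow(8570, -1)) = Mul(-77531, Rational(1, 8570)) = Rational(-77531, 8570) ≈ -9.0468)
Pow(Add(Q, a), -1) = Pow(Add(Rational(3, 21523), Rational(-77531, 8570)), -1) = Pow(Rational(-1668674003, 184452110), -1) = Rational(-184452110, 1668674003)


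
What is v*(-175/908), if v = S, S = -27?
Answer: 4725/908 ≈ 5.2037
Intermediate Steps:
v = -27
v*(-175/908) = -(-4725)/908 = -27*(-175/908) = 4725/908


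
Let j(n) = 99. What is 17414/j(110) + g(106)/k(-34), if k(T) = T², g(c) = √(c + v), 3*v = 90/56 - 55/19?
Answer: 17414/99 + √67227909/922488 ≈ 175.91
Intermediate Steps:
v = -685/1596 (v = (90/56 - 55/19)/3 = (90*(1/56) - 55*1/19)/3 = (45/28 - 55/19)/3 = (⅓)*(-685/532) = -685/1596 ≈ -0.42920)
g(c) = √(-685/1596 + c) (g(c) = √(c - 685/1596) = √(-685/1596 + c))
17414/j(110) + g(106)/k(-34) = 17414/99 + (√(-273315 + 636804*106)/798)/((-34)²) = 17414*(1/99) + (√(-273315 + 67501224)/798)/1156 = 17414/99 + (√67227909/798)*(1/1156) = 17414/99 + √67227909/922488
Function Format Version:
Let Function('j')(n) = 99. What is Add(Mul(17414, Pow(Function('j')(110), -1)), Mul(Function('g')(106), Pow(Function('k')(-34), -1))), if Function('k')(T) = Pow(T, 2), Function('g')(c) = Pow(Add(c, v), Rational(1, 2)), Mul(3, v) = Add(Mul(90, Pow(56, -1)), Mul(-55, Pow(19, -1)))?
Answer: Add(Rational(17414, 99), Mul(Rational(1, 922488), Pow(67227909, Rational(1, 2)))) ≈ 175.91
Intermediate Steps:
v = Rational(-685, 1596) (v = Mul(Rational(1, 3), Add(Mul(90, Pow(56, -1)), Mul(-55, Pow(19, -1)))) = Mul(Rational(1, 3), Add(Mul(90, Rational(1, 56)), Mul(-55, Rational(1, 19)))) = Mul(Rational(1, 3), Add(Rational(45, 28), Rational(-55, 19))) = Mul(Rational(1, 3), Rational(-685, 532)) = Rational(-685, 1596) ≈ -0.42920)
Function('g')(c) = Pow(Add(Rational(-685, 1596), c), Rational(1, 2)) (Function('g')(c) = Pow(Add(c, Rational(-685, 1596)), Rational(1, 2)) = Pow(Add(Rational(-685, 1596), c), Rational(1, 2)))
Add(Mul(17414, Pow(Function('j')(110), -1)), Mul(Function('g')(106), Pow(Function('k')(-34), -1))) = Add(Mul(17414, Pow(99, -1)), Mul(Mul(Rational(1, 798), Pow(Add(-273315, Mul(636804, 106)), Rational(1, 2))), Pow(Pow(-34, 2), -1))) = Add(Mul(17414, Rational(1, 99)), Mul(Mul(Rational(1, 798), Pow(Add(-273315, 67501224), Rational(1, 2))), Pow(1156, -1))) = Add(Rational(17414, 99), Mul(Mul(Rational(1, 798), Pow(67227909, Rational(1, 2))), Rational(1, 1156))) = Add(Rational(17414, 99), Mul(Rational(1, 922488), Pow(67227909, Rational(1, 2))))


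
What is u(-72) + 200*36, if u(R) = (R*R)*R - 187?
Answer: -366235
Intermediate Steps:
u(R) = -187 + R³ (u(R) = R²*R - 187 = R³ - 187 = -187 + R³)
u(-72) + 200*36 = (-187 + (-72)³) + 200*36 = (-187 - 373248) + 7200 = -373435 + 7200 = -366235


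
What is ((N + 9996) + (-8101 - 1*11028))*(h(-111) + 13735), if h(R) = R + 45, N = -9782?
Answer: -258549135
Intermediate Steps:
h(R) = 45 + R
((N + 9996) + (-8101 - 1*11028))*(h(-111) + 13735) = ((-9782 + 9996) + (-8101 - 1*11028))*((45 - 111) + 13735) = (214 + (-8101 - 11028))*(-66 + 13735) = (214 - 19129)*13669 = -18915*13669 = -258549135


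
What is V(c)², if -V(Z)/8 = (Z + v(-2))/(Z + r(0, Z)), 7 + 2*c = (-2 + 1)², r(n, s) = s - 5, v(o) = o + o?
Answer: 3136/121 ≈ 25.917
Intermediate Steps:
v(o) = 2*o
r(n, s) = -5 + s
c = -3 (c = -7/2 + (-2 + 1)²/2 = -7/2 + (½)*(-1)² = -7/2 + (½)*1 = -7/2 + ½ = -3)
V(Z) = -8*(-4 + Z)/(-5 + 2*Z) (V(Z) = -8*(Z + 2*(-2))/(Z + (-5 + Z)) = -8*(Z - 4)/(-5 + 2*Z) = -8*(-4 + Z)/(-5 + 2*Z))
V(c)² = (8*(4 - 1*(-3))/(-5 + 2*(-3)))² = (8*(4 + 3)/(-5 - 6))² = (8*7/(-11))² = (8*(-1/11)*7)² = (-56/11)² = 3136/121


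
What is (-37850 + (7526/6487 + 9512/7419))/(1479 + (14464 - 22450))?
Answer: 1821491416312/313162733871 ≈ 5.8164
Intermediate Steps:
(-37850 + (7526/6487 + 9512/7419))/(1479 + (14464 - 22450)) = (-37850 + (7526*(1/6487) + 9512*(1/7419)))/(1479 - 7986) = (-37850 + (7526/6487 + 9512/7419))/(-6507) = (-37850 + 117539738/48127053)*(-1/6507) = -1821491416312/48127053*(-1/6507) = 1821491416312/313162733871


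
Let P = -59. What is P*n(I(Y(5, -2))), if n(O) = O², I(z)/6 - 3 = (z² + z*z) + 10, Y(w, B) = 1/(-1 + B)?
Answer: -3341996/9 ≈ -3.7133e+5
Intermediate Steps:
I(z) = 78 + 12*z² (I(z) = 18 + 6*((z² + z*z) + 10) = 18 + 6*((z² + z²) + 10) = 18 + 6*(2*z² + 10) = 18 + 6*(10 + 2*z²) = 18 + (60 + 12*z²) = 78 + 12*z²)
P*n(I(Y(5, -2))) = -59*(78 + 12*(1/(-1 - 2))²)² = -59*(78 + 12*(1/(-3))²)² = -59*(78 + 12*(-⅓)²)² = -59*(78 + 12*(⅑))² = -59*(78 + 4/3)² = -59*(238/3)² = -59*56644/9 = -3341996/9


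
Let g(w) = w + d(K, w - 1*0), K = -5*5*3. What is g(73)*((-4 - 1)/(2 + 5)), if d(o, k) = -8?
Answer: -325/7 ≈ -46.429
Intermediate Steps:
K = -75 (K = -25*3 = -75)
g(w) = -8 + w (g(w) = w - 8 = -8 + w)
g(73)*((-4 - 1)/(2 + 5)) = (-8 + 73)*((-4 - 1)/(2 + 5)) = 65*(-5/7) = -325/7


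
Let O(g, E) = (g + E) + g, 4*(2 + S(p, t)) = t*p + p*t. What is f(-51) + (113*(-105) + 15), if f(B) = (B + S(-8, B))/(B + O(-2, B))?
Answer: -1256251/106 ≈ -11851.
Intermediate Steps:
S(p, t) = -2 + p*t/2 (S(p, t) = -2 + (t*p + p*t)/4 = -2 + (p*t + p*t)/4 = -2 + (2*p*t)/4 = -2 + p*t/2)
O(g, E) = E + 2*g (O(g, E) = (E + g) + g = E + 2*g)
f(B) = (-2 - 3*B)/(-4 + 2*B) (f(B) = (B + (-2 + (½)*(-8)*B))/(B + (B + 2*(-2))) = (B + (-2 - 4*B))/(B + (B - 4)) = (-2 - 3*B)/(B + (-4 + B)) = (-2 - 3*B)/(-4 + 2*B))
f(-51) + (113*(-105) + 15) = (-2 - 3*(-51))/(2*(-2 - 51)) + (113*(-105) + 15) = (½)*(-2 + 153)/(-53) + (-11865 + 15) = (½)*(-1/53)*151 - 11850 = -151/106 - 11850 = -1256251/106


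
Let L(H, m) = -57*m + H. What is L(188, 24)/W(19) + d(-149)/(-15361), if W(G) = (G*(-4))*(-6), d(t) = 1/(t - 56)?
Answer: -928956361/358986570 ≈ -2.5877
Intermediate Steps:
L(H, m) = H - 57*m
d(t) = 1/(-56 + t)
W(G) = 24*G (W(G) = -4*G*(-6) = 24*G)
L(188, 24)/W(19) + d(-149)/(-15361) = (188 - 57*24)/((24*19)) + 1/(-56 - 149*(-15361)) = (188 - 1368)/456 - 1/15361/(-205) = -1180*1/456 - 1/205*(-1/15361) = -295/114 + 1/3149005 = -928956361/358986570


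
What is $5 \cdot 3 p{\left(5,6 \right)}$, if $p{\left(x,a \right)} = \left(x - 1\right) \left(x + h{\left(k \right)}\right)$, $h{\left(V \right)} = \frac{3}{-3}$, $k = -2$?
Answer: $240$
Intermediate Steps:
$h{\left(V \right)} = -1$ ($h{\left(V \right)} = 3 \left(- \frac{1}{3}\right) = -1$)
$p{\left(x,a \right)} = \left(-1 + x\right)^{2}$ ($p{\left(x,a \right)} = \left(x - 1\right) \left(x - 1\right) = \left(-1 + x\right) \left(-1 + x\right) = \left(-1 + x\right)^{2}$)
$5 \cdot 3 p{\left(5,6 \right)} = 5 \cdot 3 \left(1 + 5^{2} - 10\right) = 15 \left(1 + 25 - 10\right) = 15 \cdot 16 = 240$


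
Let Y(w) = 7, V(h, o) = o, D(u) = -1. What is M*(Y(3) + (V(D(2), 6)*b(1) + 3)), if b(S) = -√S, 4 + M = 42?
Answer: 152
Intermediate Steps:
M = 38 (M = -4 + 42 = 38)
M*(Y(3) + (V(D(2), 6)*b(1) + 3)) = 38*(7 + (6*(-√1) + 3)) = 38*(7 + (6*(-1*1) + 3)) = 38*(7 + (6*(-1) + 3)) = 38*(7 + (-6 + 3)) = 38*(7 - 3) = 38*4 = 152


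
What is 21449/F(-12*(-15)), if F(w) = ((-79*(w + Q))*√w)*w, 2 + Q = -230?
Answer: 21449*√5/22183200 ≈ 0.0021621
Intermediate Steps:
Q = -232 (Q = -2 - 230 = -232)
F(w) = w^(3/2)*(18328 - 79*w) (F(w) = ((-79*(w - 232))*√w)*w = ((-79*(-232 + w))*√w)*w = ((18328 - 79*w)*√w)*w = (√w*(18328 - 79*w))*w = w^(3/2)*(18328 - 79*w))
21449/F(-12*(-15)) = 21449/((79*(-12*(-15))^(3/2)*(232 - (-12)*(-15)))) = 21449/((79*180^(3/2)*(232 - 1*180))) = 21449/((79*(1080*√5)*(232 - 180))) = 21449/((79*(1080*√5)*52)) = 21449/((4436640*√5)) = 21449*(√5/22183200) = 21449*√5/22183200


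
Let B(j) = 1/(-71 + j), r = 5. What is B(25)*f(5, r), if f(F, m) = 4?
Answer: -2/23 ≈ -0.086957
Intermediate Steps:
B(25)*f(5, r) = 4/(-71 + 25) = 4/(-46) = -1/46*4 = -2/23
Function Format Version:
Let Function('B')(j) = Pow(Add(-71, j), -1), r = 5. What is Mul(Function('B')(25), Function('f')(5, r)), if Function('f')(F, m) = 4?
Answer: Rational(-2, 23) ≈ -0.086957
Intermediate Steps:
Mul(Function('B')(25), Function('f')(5, r)) = Mul(Pow(Add(-71, 25), -1), 4) = Mul(Pow(-46, -1), 4) = Mul(Rational(-1, 46), 4) = Rational(-2, 23)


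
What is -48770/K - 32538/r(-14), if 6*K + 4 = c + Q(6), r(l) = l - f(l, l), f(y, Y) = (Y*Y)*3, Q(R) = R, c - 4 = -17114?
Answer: 1869432/26273 ≈ 71.154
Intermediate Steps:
c = -17110 (c = 4 - 17114 = -17110)
f(y, Y) = 3*Y**2 (f(y, Y) = Y**2*3 = 3*Y**2)
r(l) = l - 3*l**2
K = -8554/3 (K = -2/3 + (-17110 + 6)/6 = -2/3 + (1/6)*(-17104) = -2/3 - 8552/3 = -8554/3 ≈ -2851.3)
-48770/K - 32538/r(-14) = -48770/(-8554/3) - 32538*(-1/(14*(1 - 3*(-14)))) = -48770*(-3/8554) - 32538*(-1/(14*(1 + 42))) = 73155/4277 - 32538/((-14*43)) = 73155/4277 - 32538/(-602) = 73155/4277 - 32538*(-1/602) = 73155/4277 + 16269/301 = 1869432/26273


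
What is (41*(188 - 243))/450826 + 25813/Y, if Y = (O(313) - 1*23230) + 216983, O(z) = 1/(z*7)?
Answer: 23460579753/182965027144 ≈ 0.12822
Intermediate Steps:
O(z) = 1/(7*z)
Y = 424512824/2191 (Y = ((1/7)/313 - 1*23230) + 216983 = ((1/7)*(1/313) - 23230) + 216983 = (1/2191 - 23230) + 216983 = -50896929/2191 + 216983 = 424512824/2191 ≈ 1.9375e+5)
(41*(188 - 243))/450826 + 25813/Y = (41*(188 - 243))/450826 + 25813/(424512824/2191) = (41*(-55))*(1/450826) + 25813*(2191/424512824) = -2255*1/450826 + 56556283/424512824 = -2255/450826 + 56556283/424512824 = 23460579753/182965027144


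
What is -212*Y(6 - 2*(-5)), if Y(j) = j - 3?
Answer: -2756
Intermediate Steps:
Y(j) = -3 + j
-212*Y(6 - 2*(-5)) = -212*(-3 + (6 - 2*(-5))) = -212*(-3 + (6 + 10)) = -212*(-3 + 16) = -212*13 = -2756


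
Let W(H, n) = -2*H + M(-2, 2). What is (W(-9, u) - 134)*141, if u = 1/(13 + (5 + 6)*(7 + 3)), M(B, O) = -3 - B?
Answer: -16497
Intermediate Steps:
u = 1/123 (u = 1/(13 + 11*10) = 1/(13 + 110) = 1/123 ≈ 0.0081301)
W(H, n) = -1 - 2*H (W(H, n) = -2*H + (-3 - 1*(-2)) = -2*H + (-3 + 2) = -2*H - 1 = -1 - 2*H)
(W(-9, u) - 134)*141 = ((-1 - 2*(-9)) - 134)*141 = ((-1 + 18) - 134)*141 = (17 - 134)*141 = -117*141 = -16497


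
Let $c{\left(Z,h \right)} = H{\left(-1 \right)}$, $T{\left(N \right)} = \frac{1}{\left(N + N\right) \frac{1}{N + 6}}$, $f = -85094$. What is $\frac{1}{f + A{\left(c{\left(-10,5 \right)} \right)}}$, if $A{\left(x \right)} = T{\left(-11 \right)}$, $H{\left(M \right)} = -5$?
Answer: $- \frac{22}{1872063} \approx -1.1752 \cdot 10^{-5}$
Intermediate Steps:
$T{\left(N \right)} = \frac{6 + N}{2 N}$ ($T{\left(N \right)} = \frac{1}{2 N \frac{1}{6 + N}} = \frac{6 + N}{2 N}$)
$c{\left(Z,h \right)} = -5$
$A{\left(x \right)} = \frac{5}{22}$ ($A{\left(x \right)} = \frac{6 - 11}{2 \left(-11\right)} = \frac{1}{2} \left(- \frac{1}{11}\right) \left(-5\right) = \frac{5}{22}$)
$\frac{1}{f + A{\left(c{\left(-10,5 \right)} \right)}} = \frac{1}{-85094 + \frac{5}{22}} = \frac{1}{- \frac{1872063}{22}} = - \frac{22}{1872063}$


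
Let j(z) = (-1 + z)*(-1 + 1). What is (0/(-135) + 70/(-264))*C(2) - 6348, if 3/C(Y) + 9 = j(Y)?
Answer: -2513773/396 ≈ -6347.9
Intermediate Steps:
j(z) = 0 (j(z) = (-1 + z)*0 = 0)
C(Y) = -1/3 (C(Y) = 3/(-9 + 0) = 3/(-9) = 3*(-1/9) = -1/3)
(0/(-135) + 70/(-264))*C(2) - 6348 = (0/(-135) + 70/(-264))*(-1/3) - 6348 = (0*(-1/135) + 70*(-1/264))*(-1/3) - 6348 = (0 - 35/132)*(-1/3) - 6348 = -35/132*(-1/3) - 6348 = 35/396 - 6348 = -2513773/396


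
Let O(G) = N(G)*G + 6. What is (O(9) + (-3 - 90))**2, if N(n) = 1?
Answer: 6084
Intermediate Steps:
O(G) = 6 + G (O(G) = 1*G + 6 = G + 6 = 6 + G)
(O(9) + (-3 - 90))**2 = ((6 + 9) + (-3 - 90))**2 = (15 - 93)**2 = (-78)**2 = 6084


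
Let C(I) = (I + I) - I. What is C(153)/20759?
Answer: 153/20759 ≈ 0.0073703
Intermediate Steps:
C(I) = I (C(I) = 2*I - I = I)
C(153)/20759 = 153/20759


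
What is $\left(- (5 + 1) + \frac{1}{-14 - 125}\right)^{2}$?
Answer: $\frac{697225}{19321} \approx 36.086$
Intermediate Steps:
$\left(- (5 + 1) + \frac{1}{-14 - 125}\right)^{2} = \left(\left(-1\right) 6 + \frac{1}{-139}\right)^{2} = \left(-6 - \frac{1}{139}\right)^{2} = \left(- \frac{835}{139}\right)^{2} = \frac{697225}{19321}$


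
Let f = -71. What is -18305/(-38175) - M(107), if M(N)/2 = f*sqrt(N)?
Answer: 3661/7635 + 142*sqrt(107) ≈ 1469.3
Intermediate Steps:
M(N) = -142*sqrt(N) (M(N) = 2*(-71*sqrt(N)) = -142*sqrt(N))
-18305/(-38175) - M(107) = -18305/(-38175) - (-142)*sqrt(107) = -18305*(-1/38175) + 142*sqrt(107) = 3661/7635 + 142*sqrt(107)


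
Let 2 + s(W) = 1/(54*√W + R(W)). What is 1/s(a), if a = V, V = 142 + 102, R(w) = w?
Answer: -1304180/2608847 - 108*√61/2608847 ≈ -0.50023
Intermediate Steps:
V = 244
a = 244
s(W) = -2 + 1/(W + 54*√W) (s(W) = -2 + 1/(54*√W + W) = -2 + 1/(W + 54*√W))
1/s(a) = 1/((1 - 216*√61 - 2*244)/(244 + 54*√244)) = 1/((1 - 216*√61 - 488)/(244 + 54*(2*√61))) = 1/((1 - 216*√61 - 488)/(244 + 108*√61)) = 1/((-487 - 216*√61)/(244 + 108*√61)) = (244 + 108*√61)/(-487 - 216*√61)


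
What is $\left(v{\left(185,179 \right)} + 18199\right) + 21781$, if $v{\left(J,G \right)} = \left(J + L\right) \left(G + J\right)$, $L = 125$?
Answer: $152820$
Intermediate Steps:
$v{\left(J,G \right)} = \left(125 + J\right) \left(G + J\right)$ ($v{\left(J,G \right)} = \left(J + 125\right) \left(G + J\right) = \left(125 + J\right) \left(G + J\right)$)
$\left(v{\left(185,179 \right)} + 18199\right) + 21781 = \left(\left(185^{2} + 125 \cdot 179 + 125 \cdot 185 + 179 \cdot 185\right) + 18199\right) + 21781 = \left(\left(34225 + 22375 + 23125 + 33115\right) + 18199\right) + 21781 = \left(112840 + 18199\right) + 21781 = 131039 + 21781 = 152820$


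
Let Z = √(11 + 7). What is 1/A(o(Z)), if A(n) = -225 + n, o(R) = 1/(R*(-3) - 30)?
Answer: -166080/37374751 - 9*√2/37374751 ≈ -0.0044440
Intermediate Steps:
Z = 3*√2 (Z = √18 = 3*√2 ≈ 4.2426)
o(R) = 1/(-30 - 3*R) (o(R) = 1/(-3*R - 30) = 1/(-30 - 3*R))
1/A(o(Z)) = 1/(-225 - 1/(30 + 3*(3*√2))) = 1/(-225 - 1/(30 + 9*√2))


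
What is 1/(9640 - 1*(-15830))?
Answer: 1/25470 ≈ 3.9262e-5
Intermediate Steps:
1/(9640 - 1*(-15830)) = 1/(9640 + 15830) = 1/25470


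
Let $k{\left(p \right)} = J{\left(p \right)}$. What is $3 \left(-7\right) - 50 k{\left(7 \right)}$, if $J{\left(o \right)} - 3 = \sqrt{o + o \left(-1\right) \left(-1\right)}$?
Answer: $-171 - 50 \sqrt{14} \approx -358.08$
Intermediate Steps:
$J{\left(o \right)} = 3 + \sqrt{2} \sqrt{o}$ ($J{\left(o \right)} = 3 + \sqrt{o + o \left(-1\right) \left(-1\right)} = 3 + \sqrt{o + - o \left(-1\right)} = 3 + \sqrt{o + o} = 3 + \sqrt{2 o} = 3 + \sqrt{2} \sqrt{o}$)
$k{\left(p \right)} = 3 + \sqrt{2} \sqrt{p}$
$3 \left(-7\right) - 50 k{\left(7 \right)} = 3 \left(-7\right) - 50 \left(3 + \sqrt{2} \sqrt{7}\right) = -21 - 50 \left(3 + \sqrt{14}\right) = -21 - \left(150 + 50 \sqrt{14}\right) = -171 - 50 \sqrt{14}$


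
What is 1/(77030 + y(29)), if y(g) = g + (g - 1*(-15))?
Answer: 1/77103 ≈ 1.2970e-5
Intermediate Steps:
y(g) = 15 + 2*g (y(g) = g + (g + 15) = g + (15 + g) = 15 + 2*g)
1/(77030 + y(29)) = 1/(77030 + (15 + 2*29)) = 1/(77030 + (15 + 58)) = 1/(77030 + 73) = 1/77103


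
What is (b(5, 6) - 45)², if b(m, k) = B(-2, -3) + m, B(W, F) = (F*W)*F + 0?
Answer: 3364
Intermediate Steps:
B(W, F) = W*F² (B(W, F) = W*F² + 0 = W*F²)
b(m, k) = -18 + m (b(m, k) = -2*(-3)² + m = -2*9 + m = -18 + m)
(b(5, 6) - 45)² = ((-18 + 5) - 45)² = (-13 - 45)² = (-58)² = 3364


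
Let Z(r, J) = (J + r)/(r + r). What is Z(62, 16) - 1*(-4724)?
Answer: 292927/62 ≈ 4724.6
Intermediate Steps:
Z(r, J) = (J + r)/(2*r) (Z(r, J) = (J + r)/((2*r)) = (J + r)*(1/(2*r)) = (J + r)/(2*r))
Z(62, 16) - 1*(-4724) = (½)*(16 + 62)/62 - 1*(-4724) = (½)*(1/62)*78 + 4724 = 39/62 + 4724 = 292927/62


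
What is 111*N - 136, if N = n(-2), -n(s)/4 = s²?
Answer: -1912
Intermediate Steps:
n(s) = -4*s²
N = -16 (N = -4*(-2)² = -4*4 = -16)
111*N - 136 = 111*(-16) - 136 = -1776 - 136 = -1912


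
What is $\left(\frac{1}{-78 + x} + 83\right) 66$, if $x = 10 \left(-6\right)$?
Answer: $\frac{125983}{23} \approx 5477.5$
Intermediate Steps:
$x = -60$
$\left(\frac{1}{-78 + x} + 83\right) 66 = \left(\frac{1}{-78 - 60} + 83\right) 66 = \left(\frac{1}{-138} + 83\right) 66 = \left(- \frac{1}{138} + 83\right) 66 = \frac{11453}{138} \cdot 66 = \frac{125983}{23}$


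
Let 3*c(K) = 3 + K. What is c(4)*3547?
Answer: 24829/3 ≈ 8276.3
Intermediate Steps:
c(K) = 1 + K/3 (c(K) = (3 + K)/3 = 1 + K/3)
c(4)*3547 = (1 + (1/3)*4)*3547 = (1 + 4/3)*3547 = (7/3)*3547 = 24829/3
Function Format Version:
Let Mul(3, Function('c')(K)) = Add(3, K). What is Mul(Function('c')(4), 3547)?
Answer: Rational(24829, 3) ≈ 8276.3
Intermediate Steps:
Function('c')(K) = Add(1, Mul(Rational(1, 3), K)) (Function('c')(K) = Mul(Rational(1, 3), Add(3, K)) = Add(1, Mul(Rational(1, 3), K)))
Mul(Function('c')(4), 3547) = Mul(Add(1, Mul(Rational(1, 3), 4)), 3547) = Mul(Add(1, Rational(4, 3)), 3547) = Mul(Rational(7, 3), 3547) = Rational(24829, 3)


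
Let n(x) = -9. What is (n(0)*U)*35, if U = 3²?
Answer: -2835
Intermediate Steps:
U = 9
(n(0)*U)*35 = -9*9*35 = -81*35 = -2835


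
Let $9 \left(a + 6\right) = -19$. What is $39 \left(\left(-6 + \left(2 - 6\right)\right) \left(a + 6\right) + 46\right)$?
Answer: $\frac{7852}{3} \approx 2617.3$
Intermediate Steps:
$a = - \frac{73}{9}$ ($a = -6 + \frac{1}{9} \left(-19\right) = -6 - \frac{19}{9} = - \frac{73}{9} \approx -8.1111$)
$39 \left(\left(-6 + \left(2 - 6\right)\right) \left(a + 6\right) + 46\right) = 39 \left(\left(-6 + \left(2 - 6\right)\right) \left(- \frac{73}{9} + 6\right) + 46\right) = 39 \left(\left(-6 - 4\right) \left(- \frac{19}{9}\right) + 46\right) = 39 \left(\left(-10\right) \left(- \frac{19}{9}\right) + 46\right) = 39 \left(\frac{190}{9} + 46\right) = 39 \cdot \frac{604}{9} = \frac{7852}{3}$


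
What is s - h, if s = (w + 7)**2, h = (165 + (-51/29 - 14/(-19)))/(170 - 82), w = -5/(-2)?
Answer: 2142845/24244 ≈ 88.387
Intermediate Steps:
w = 5/2 (w = -5*(-1/2) = 5/2 ≈ 2.5000)
h = 11294/6061 (h = (165 + (-51*1/29 - 14*(-1/19)))/88 = (165 + (-51/29 + 14/19))*(1/88) = (165 - 563/551)*(1/88) = (90352/551)*(1/88) = 11294/6061 ≈ 1.8634)
s = 361/4 (s = (5/2 + 7)**2 = (19/2)**2 = 361/4 ≈ 90.250)
s - h = 361/4 - 1*11294/6061 = 361/4 - 11294/6061 = 2142845/24244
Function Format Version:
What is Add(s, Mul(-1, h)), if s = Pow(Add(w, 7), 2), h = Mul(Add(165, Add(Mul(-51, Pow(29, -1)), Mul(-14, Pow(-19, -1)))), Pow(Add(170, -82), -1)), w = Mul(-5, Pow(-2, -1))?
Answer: Rational(2142845, 24244) ≈ 88.387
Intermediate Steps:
w = Rational(5, 2) (w = Mul(-5, Rational(-1, 2)) = Rational(5, 2) ≈ 2.5000)
h = Rational(11294, 6061) (h = Mul(Add(165, Add(Mul(-51, Rational(1, 29)), Mul(-14, Rational(-1, 19)))), Pow(88, -1)) = Mul(Add(165, Add(Rational(-51, 29), Rational(14, 19))), Rational(1, 88)) = Mul(Add(165, Rational(-563, 551)), Rational(1, 88)) = Mul(Rational(90352, 551), Rational(1, 88)) = Rational(11294, 6061) ≈ 1.8634)
s = Rational(361, 4) (s = Pow(Add(Rational(5, 2), 7), 2) = Pow(Rational(19, 2), 2) = Rational(361, 4) ≈ 90.250)
Add(s, Mul(-1, h)) = Add(Rational(361, 4), Mul(-1, Rational(11294, 6061))) = Add(Rational(361, 4), Rational(-11294, 6061)) = Rational(2142845, 24244)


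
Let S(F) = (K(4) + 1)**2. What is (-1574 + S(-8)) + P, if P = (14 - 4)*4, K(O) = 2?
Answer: -1525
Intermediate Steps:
S(F) = 9 (S(F) = (2 + 1)**2 = 3**2 = 9)
P = 40 (P = 10*4 = 40)
(-1574 + S(-8)) + P = (-1574 + 9) + 40 = -1565 + 40 = -1525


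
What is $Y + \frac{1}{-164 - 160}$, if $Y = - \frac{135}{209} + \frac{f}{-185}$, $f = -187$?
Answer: $\frac{4532327}{12527460} \approx 0.36179$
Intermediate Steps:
$Y = \frac{14108}{38665}$ ($Y = - \frac{135}{209} - \frac{187}{-185} = \left(-135\right) \frac{1}{209} - - \frac{187}{185} = - \frac{135}{209} + \frac{187}{185} = \frac{14108}{38665} \approx 0.36488$)
$Y + \frac{1}{-164 - 160} = \frac{14108}{38665} + \frac{1}{-164 - 160} = \frac{14108}{38665} + \frac{1}{-324} = \frac{14108}{38665} - \frac{1}{324} = \frac{4532327}{12527460}$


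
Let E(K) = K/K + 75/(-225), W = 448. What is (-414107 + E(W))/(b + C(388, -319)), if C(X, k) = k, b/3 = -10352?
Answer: 1242319/94125 ≈ 13.199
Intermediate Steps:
b = -31056 (b = 3*(-10352) = -31056)
E(K) = ⅔ (E(K) = 1 + 75*(-1/225) = 1 - ⅓ = ⅔)
(-414107 + E(W))/(b + C(388, -319)) = (-414107 + ⅔)/(-31056 - 319) = -1242319/3/(-31375) = -1242319/3*(-1/31375) = 1242319/94125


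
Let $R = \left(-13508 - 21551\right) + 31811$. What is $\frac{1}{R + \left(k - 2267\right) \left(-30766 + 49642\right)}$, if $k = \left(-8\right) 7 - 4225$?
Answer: $- \frac{1}{123603296} \approx -8.0904 \cdot 10^{-9}$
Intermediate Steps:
$k = -4281$ ($k = -56 - 4225 = -4281$)
$R = -3248$ ($R = -35059 + 31811 = -3248$)
$\frac{1}{R + \left(k - 2267\right) \left(-30766 + 49642\right)} = \frac{1}{-3248 + \left(-4281 - 2267\right) \left(-30766 + 49642\right)} = \frac{1}{-3248 - 123600048} = \frac{1}{-123603296} = - \frac{1}{123603296}$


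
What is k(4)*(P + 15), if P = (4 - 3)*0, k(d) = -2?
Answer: -30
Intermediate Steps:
P = 0 (P = 1*0 = 0)
k(4)*(P + 15) = -2*(0 + 15) = -2*15 = -30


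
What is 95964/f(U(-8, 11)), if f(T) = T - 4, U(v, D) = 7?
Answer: 31988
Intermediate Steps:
f(T) = -4 + T
95964/f(U(-8, 11)) = 95964/(-4 + 7) = 95964/3 = 95964*(⅓) = 31988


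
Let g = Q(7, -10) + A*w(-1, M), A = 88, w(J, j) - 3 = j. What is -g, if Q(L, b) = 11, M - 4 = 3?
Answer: -891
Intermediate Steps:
M = 7 (M = 4 + 3 = 7)
w(J, j) = 3 + j
g = 891 (g = 11 + 88*(3 + 7) = 11 + 88*10 = 11 + 880 = 891)
-g = -1*891 = -891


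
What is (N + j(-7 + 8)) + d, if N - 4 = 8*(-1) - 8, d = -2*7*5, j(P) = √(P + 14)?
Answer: -82 + √15 ≈ -78.127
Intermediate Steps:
j(P) = √(14 + P)
d = -70 (d = -14*5 = -70)
N = -12 (N = 4 + (8*(-1) - 8) = 4 + (-8 - 8) = 4 - 16 = -12)
(N + j(-7 + 8)) + d = (-12 + √(14 + (-7 + 8))) - 70 = (-12 + √(14 + 1)) - 70 = (-12 + √15) - 70 = -82 + √15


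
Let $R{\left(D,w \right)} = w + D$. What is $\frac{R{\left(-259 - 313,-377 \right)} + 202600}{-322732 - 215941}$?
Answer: $- \frac{201651}{538673} \approx -0.37435$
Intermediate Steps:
$R{\left(D,w \right)} = D + w$
$\frac{R{\left(-259 - 313,-377 \right)} + 202600}{-322732 - 215941} = \frac{\left(\left(-259 - 313\right) - 377\right) + 202600}{-322732 - 215941} = \frac{\left(-572 - 377\right) + 202600}{-538673} = \left(-949 + 202600\right) \left(- \frac{1}{538673}\right) = 201651 \left(- \frac{1}{538673}\right) = - \frac{201651}{538673}$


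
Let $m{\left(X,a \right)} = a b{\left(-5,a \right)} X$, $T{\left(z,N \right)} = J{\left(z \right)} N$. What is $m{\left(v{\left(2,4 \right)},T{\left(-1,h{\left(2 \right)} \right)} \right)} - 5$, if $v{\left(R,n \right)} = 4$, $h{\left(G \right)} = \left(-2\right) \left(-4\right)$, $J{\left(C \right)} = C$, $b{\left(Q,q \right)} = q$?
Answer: $251$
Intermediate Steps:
$h{\left(G \right)} = 8$
$T{\left(z,N \right)} = N z$ ($T{\left(z,N \right)} = z N = N z$)
$m{\left(X,a \right)} = X a^{2}$ ($m{\left(X,a \right)} = a a X = a^{2} X = X a^{2}$)
$m{\left(v{\left(2,4 \right)},T{\left(-1,h{\left(2 \right)} \right)} \right)} - 5 = 4 \left(8 \left(-1\right)\right)^{2} - 5 = 4 \left(-8\right)^{2} - 5 = 4 \cdot 64 - 5 = 256 - 5 = 251$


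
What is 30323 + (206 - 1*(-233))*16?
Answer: 37347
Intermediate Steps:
30323 + (206 - 1*(-233))*16 = 30323 + (206 + 233)*16 = 30323 + 439*16 = 30323 + 7024 = 37347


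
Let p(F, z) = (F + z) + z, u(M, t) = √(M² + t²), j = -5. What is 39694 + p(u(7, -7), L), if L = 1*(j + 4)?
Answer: 39692 + 7*√2 ≈ 39702.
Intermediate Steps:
L = -1 (L = 1*(-5 + 4) = 1*(-1) = -1)
p(F, z) = F + 2*z
39694 + p(u(7, -7), L) = 39694 + (√(7² + (-7)²) + 2*(-1)) = 39694 + (√(49 + 49) - 2) = 39694 + (√98 - 2) = 39694 + (7*√2 - 2) = 39694 + (-2 + 7*√2) = 39692 + 7*√2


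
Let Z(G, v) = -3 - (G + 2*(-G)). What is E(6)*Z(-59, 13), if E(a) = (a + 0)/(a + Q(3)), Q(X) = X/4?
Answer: -496/9 ≈ -55.111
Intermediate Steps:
Q(X) = X/4 (Q(X) = X*(¼) = X/4)
E(a) = a/(¾ + a) (E(a) = (a + 0)/(a + (¼)*3) = a/(a + ¾) = a/(¾ + a))
Z(G, v) = -3 + G (Z(G, v) = -3 - (G - 2*G) = -3 - (-1)*G = -3 + G)
E(6)*Z(-59, 13) = (4*6/(3 + 4*6))*(-3 - 59) = (4*6/(3 + 24))*(-62) = (4*6/27)*(-62) = (4*6*(1/27))*(-62) = (8/9)*(-62) = -496/9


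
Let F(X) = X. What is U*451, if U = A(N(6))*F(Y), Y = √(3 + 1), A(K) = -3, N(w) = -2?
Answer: -2706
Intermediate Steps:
Y = 2 (Y = √4 = 2)
U = -6 (U = -3*2 = -6)
U*451 = -6*451 = -2706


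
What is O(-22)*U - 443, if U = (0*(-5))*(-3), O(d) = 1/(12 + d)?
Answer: -443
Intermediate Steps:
U = 0 (U = 0*(-3) = 0)
O(-22)*U - 443 = 0/(12 - 22) - 443 = 0/(-10) - 443 = -1/10*0 - 443 = 0 - 443 = -443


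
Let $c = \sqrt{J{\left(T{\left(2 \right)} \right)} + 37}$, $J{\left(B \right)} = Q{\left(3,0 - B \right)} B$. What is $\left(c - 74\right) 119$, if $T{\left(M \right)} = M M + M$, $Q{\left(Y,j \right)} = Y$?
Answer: $-8806 + 119 \sqrt{55} \approx -7923.5$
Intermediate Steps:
$T{\left(M \right)} = M + M^{2}$ ($T{\left(M \right)} = M^{2} + M = M + M^{2}$)
$J{\left(B \right)} = 3 B$
$c = \sqrt{55}$ ($c = \sqrt{3 \cdot 2 \left(1 + 2\right) + 37} = \sqrt{3 \cdot 2 \cdot 3 + 37} = \sqrt{3 \cdot 6 + 37} = \sqrt{18 + 37} = \sqrt{55} \approx 7.4162$)
$\left(c - 74\right) 119 = \left(\sqrt{55} - 74\right) 119 = \left(-74 + \sqrt{55}\right) 119 = -8806 + 119 \sqrt{55}$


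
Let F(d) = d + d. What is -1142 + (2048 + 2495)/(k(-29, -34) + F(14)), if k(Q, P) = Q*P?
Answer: -1153445/1014 ≈ -1137.5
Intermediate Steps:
k(Q, P) = P*Q
F(d) = 2*d
-1142 + (2048 + 2495)/(k(-29, -34) + F(14)) = -1142 + (2048 + 2495)/(-34*(-29) + 2*14) = -1142 + 4543/(986 + 28) = -1142 + 4543/1014 = -1153445/1014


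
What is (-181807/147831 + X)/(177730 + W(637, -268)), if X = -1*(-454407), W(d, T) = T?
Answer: 33587629705/13117192461 ≈ 2.5606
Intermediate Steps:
X = 454407
(-181807/147831 + X)/(177730 + W(637, -268)) = (-181807/147831 + 454407)/(177730 - 268) = (-181807*1/147831 + 454407)/177462 = (-181807/147831 + 454407)*(1/177462) = (67175259410/147831)*(1/177462) = 33587629705/13117192461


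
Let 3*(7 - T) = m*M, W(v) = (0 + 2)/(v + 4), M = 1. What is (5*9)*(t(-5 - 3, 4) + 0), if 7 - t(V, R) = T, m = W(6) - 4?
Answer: -57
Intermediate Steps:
W(v) = 2/(4 + v)
m = -19/5 (m = 2/(4 + 6) - 4 = 2/10 - 4 = 2*(⅒) - 4 = ⅕ - 4 = -19/5 ≈ -3.8000)
T = 124/15 (T = 7 - (-19)/15 = 7 - ⅓*(-19/5) = 7 + 19/15 = 124/15 ≈ 8.2667)
t(V, R) = -19/15 (t(V, R) = 7 - 1*124/15 = 7 - 124/15 = -19/15)
(5*9)*(t(-5 - 3, 4) + 0) = (5*9)*(-19/15 + 0) = 45*(-19/15) = -57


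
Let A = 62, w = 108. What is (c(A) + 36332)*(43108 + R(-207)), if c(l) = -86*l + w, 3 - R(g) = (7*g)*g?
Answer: -7989529856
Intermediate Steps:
R(g) = 3 - 7*g² (R(g) = 3 - 7*g*g = 3 - 7*g²)
c(l) = 108 - 86*l (c(l) = -86*l + 108 = 108 - 86*l)
(c(A) + 36332)*(43108 + R(-207)) = ((108 - 86*62) + 36332)*(43108 + (3 - 7*(-207)²)) = ((108 - 5332) + 36332)*(43108 + (3 - 7*42849)) = (-5224 + 36332)*(43108 + (3 - 299943)) = 31108*(43108 - 299940) = 31108*(-256832) = -7989529856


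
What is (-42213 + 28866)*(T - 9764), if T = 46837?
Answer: -494813331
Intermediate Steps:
(-42213 + 28866)*(T - 9764) = (-42213 + 28866)*(46837 - 9764) = -13347*37073 = -494813331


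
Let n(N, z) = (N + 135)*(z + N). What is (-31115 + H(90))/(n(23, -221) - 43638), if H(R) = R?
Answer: 31025/74922 ≈ 0.41410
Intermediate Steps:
n(N, z) = (135 + N)*(N + z)
(-31115 + H(90))/(n(23, -221) - 43638) = (-31115 + 90)/((23² + 135*23 + 135*(-221) + 23*(-221)) - 43638) = -31025/((529 + 3105 - 29835 - 5083) - 43638) = -31025/(-31284 - 43638) = -31025/(-74922) = -31025*(-1/74922) = 31025/74922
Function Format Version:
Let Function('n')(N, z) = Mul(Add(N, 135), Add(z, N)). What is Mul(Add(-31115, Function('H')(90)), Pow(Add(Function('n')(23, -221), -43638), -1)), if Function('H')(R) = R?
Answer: Rational(31025, 74922) ≈ 0.41410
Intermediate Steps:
Function('n')(N, z) = Mul(Add(135, N), Add(N, z))
Mul(Add(-31115, Function('H')(90)), Pow(Add(Function('n')(23, -221), -43638), -1)) = Mul(Add(-31115, 90), Pow(Add(Add(Pow(23, 2), Mul(135, 23), Mul(135, -221), Mul(23, -221)), -43638), -1)) = Mul(-31025, Pow(Add(Add(529, 3105, -29835, -5083), -43638), -1)) = Mul(-31025, Pow(Add(-31284, -43638), -1)) = Mul(-31025, Pow(-74922, -1)) = Mul(-31025, Rational(-1, 74922)) = Rational(31025, 74922)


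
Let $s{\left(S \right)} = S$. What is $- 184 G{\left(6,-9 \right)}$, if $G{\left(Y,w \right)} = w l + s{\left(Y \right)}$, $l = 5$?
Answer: $7176$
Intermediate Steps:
$G{\left(Y,w \right)} = Y + 5 w$ ($G{\left(Y,w \right)} = w 5 + Y = 5 w + Y = Y + 5 w$)
$- 184 G{\left(6,-9 \right)} = - 184 \left(6 + 5 \left(-9\right)\right) = - 184 \left(6 - 45\right) = \left(-184\right) \left(-39\right) = 7176$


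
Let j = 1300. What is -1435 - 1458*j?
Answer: -1896835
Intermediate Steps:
-1435 - 1458*j = -1435 - 1458*1300 = -1435 - 1895400 = -1896835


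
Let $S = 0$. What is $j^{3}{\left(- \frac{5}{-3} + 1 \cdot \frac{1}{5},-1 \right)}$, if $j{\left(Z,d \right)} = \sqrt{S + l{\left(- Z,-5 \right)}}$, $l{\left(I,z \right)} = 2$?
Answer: $2 \sqrt{2} \approx 2.8284$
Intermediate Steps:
$j{\left(Z,d \right)} = \sqrt{2}$ ($j{\left(Z,d \right)} = \sqrt{0 + 2} = \sqrt{2}$)
$j^{3}{\left(- \frac{5}{-3} + 1 \cdot \frac{1}{5},-1 \right)} = \left(\sqrt{2}\right)^{3} = 2 \sqrt{2}$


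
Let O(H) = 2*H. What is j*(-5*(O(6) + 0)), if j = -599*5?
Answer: 179700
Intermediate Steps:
j = -2995
j*(-5*(O(6) + 0)) = -(-14975)*(2*6 + 0) = -(-14975)*(12 + 0) = -(-14975)*12 = -2995*(-60) = 179700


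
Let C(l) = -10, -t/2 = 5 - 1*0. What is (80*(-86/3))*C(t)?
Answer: 68800/3 ≈ 22933.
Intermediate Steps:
t = -10 (t = -2*(5 - 1*0) = -2*(5 + 0) = -2*5 = -10)
(80*(-86/3))*C(t) = (80*(-86/3))*(-10) = -6880/3*(-10) = 68800/3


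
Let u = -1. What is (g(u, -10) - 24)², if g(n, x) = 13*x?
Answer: 23716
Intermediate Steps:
(g(u, -10) - 24)² = (13*(-10) - 24)² = (-130 - 24)² = (-154)² = 23716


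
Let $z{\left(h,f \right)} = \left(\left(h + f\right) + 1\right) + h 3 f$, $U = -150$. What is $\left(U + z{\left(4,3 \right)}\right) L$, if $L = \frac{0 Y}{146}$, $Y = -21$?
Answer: $0$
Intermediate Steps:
$z{\left(h,f \right)} = 1 + f + h + 3 f h$ ($z{\left(h,f \right)} = \left(\left(f + h\right) + 1\right) + 3 f h = \left(1 + f + h\right) + 3 f h = 1 + f + h + 3 f h$)
$L = 0$ ($L = \frac{0 \left(-21\right)}{146} = 0 \cdot \frac{1}{146} = 0$)
$\left(U + z{\left(4,3 \right)}\right) L = \left(-150 + \left(1 + 3 + 4 + 3 \cdot 3 \cdot 4\right)\right) 0 = \left(-150 + \left(1 + 3 + 4 + 36\right)\right) 0 = \left(-150 + 44\right) 0 = \left(-106\right) 0 = 0$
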